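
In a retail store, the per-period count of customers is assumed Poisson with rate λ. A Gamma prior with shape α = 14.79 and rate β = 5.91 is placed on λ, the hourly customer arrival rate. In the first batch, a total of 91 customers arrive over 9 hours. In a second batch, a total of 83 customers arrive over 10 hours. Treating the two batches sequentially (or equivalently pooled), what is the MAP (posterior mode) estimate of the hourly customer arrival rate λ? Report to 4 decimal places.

7.5387

With a Gamma(shape α, rate β) prior, the Poisson likelihood is conjugate: the posterior is Gamma(α + ΣXᵢ, β + n).
After batch 1: Gamma(α+S, β+n) = Gamma(14.79+91, 5.91+9) = Gamma(105.79, 14.91).
After batch 2: Gamma(α+S, β+n) = Gamma(105.79+83, 14.91+10) = Gamma(188.79, 24.91).
Mode of Gamma(α,β) for α≥1 is (α−1)/β = 187.79/24.91 = 7.5387.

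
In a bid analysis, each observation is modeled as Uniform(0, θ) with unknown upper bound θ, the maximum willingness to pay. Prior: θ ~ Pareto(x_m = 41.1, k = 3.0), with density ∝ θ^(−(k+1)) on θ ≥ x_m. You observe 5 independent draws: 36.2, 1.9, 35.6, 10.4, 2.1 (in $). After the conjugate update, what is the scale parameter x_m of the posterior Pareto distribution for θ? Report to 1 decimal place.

41.1

A Pareto(scale x_m, shape k) prior on the upper bound θ of Uniform(0, θ) is conjugate: posterior is Pareto(max(x_m, max xᵢ), k + n).
Sample maximum = 36.2; prior scale x_m = 41.1 → posterior scale = max = 41.1.
Posterior shape = 3.0 + 5 = 8.0.
Posterior scale x_m = 41.1.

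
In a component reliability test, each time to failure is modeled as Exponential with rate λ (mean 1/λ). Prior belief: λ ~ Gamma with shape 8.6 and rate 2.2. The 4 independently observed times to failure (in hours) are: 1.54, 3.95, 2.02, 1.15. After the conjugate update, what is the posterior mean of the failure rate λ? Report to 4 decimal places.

1.1602

With a Gamma(shape α, rate β) prior on the exponential rate λ, the posterior after n observations with total T = Σxᵢ is Gamma(α+n, β+T).
Sum of observations T = 8.66 hours; n = 4.
Posterior: Gamma(8.6+4, 2.2+8.66) = Gamma(12.6, 10.86).
Posterior mean of λ = α/β = 12.6/10.86 = 1.1602.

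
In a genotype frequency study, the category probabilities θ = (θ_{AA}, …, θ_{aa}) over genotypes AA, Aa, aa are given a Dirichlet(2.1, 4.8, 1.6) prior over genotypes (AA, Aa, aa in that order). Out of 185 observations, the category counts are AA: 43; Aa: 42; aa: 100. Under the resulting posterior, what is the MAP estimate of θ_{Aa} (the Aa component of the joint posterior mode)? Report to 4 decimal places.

0.2404

The Dirichlet prior is conjugate to the Multinomial likelihood: each posterior αⱼ = prior αⱼ + observed count nⱼ.
Posterior concentration: (45.1, 46.8, 101.6), total = 193.5.
Joint mode component: (α_{Aa}−1)/(Σα−K) = 45.8/190.5 = 0.2404.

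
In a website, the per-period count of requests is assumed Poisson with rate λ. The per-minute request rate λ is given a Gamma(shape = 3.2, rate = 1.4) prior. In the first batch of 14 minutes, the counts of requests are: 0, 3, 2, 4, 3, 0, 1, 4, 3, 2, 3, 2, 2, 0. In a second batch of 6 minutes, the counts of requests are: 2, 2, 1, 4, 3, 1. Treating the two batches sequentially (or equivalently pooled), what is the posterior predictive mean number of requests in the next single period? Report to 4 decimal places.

With a Gamma(shape α, rate β) prior, the Poisson likelihood is conjugate: the posterior is Gamma(α + ΣXᵢ, β + n).
Batch 1: sum of counts S = 29 over n = 14 minutes.
After batch 1: Gamma(α+S, β+n) = Gamma(3.2+29, 1.4+14) = Gamma(32.2, 15.4).
Batch 2: sum of counts S = 13 over n = 6 minutes.
After batch 2: Gamma(α+S, β+n) = Gamma(32.2+13, 15.4+6) = Gamma(45.2, 21.4).
The predictive distribution for one future period is NegBinom with mean α/β = 2.1121.

2.1121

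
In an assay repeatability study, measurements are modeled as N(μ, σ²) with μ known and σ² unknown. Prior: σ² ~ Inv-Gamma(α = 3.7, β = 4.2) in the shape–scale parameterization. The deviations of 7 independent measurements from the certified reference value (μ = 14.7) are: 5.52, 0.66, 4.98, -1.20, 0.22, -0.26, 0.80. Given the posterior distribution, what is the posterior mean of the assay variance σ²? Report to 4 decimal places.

5.3470

With known mean μ and an Inverse-Gamma(α, β) prior on σ², the Normal likelihood is conjugate: posterior is Inv-Gamma(α + n/2, β + Σ(xᵢ−μ)²/2).
Σ(xᵢ−μ)² = (5.52)² + (0.66)² + (4.98)² + (-1.20)² + (0.22)² + (-0.26)² + (0.80)² = 57.9024.
Posterior: Inv-Gamma(3.7 + 7/2, 4.2 + 57.9024/2) = Inv-Gamma(7.20, 33.15120).
E[σ²|data] = β/(α−1) = 33.15120/6.20 = 5.3470.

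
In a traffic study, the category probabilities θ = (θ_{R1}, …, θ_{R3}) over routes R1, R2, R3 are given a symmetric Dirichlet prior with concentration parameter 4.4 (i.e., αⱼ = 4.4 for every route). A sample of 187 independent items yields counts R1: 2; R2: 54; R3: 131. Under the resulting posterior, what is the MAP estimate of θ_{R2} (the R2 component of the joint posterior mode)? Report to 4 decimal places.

The Dirichlet prior is conjugate to the Multinomial likelihood: each posterior αⱼ = prior αⱼ + observed count nⱼ.
Posterior concentration: (6.4, 58.4, 135.4), total = 200.2.
Joint mode component: (α_{R2}−1)/(Σα−K) = 57.4/197.2 = 0.2911.

0.2911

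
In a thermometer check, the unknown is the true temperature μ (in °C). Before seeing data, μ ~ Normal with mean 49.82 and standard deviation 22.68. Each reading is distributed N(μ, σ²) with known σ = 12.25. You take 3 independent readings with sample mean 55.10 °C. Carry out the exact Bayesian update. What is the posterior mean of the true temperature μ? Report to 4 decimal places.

54.6321

For Normal data with known variance σ², a Normal(μ₀, σ₀²) prior on μ is conjugate. Posterior precision = 1/σ₀² + n/σ²; posterior mean is the precision-weighted average of μ₀ and x̄.
n·x̄ = 3·55.10 = 165.3.
σ₀² = 22.68² = 514.3824, σ² = 12.25² = 150.0625; σ² + n·σ₀² = 150.0625 + 3·514.3824 = 1693.2097.
Posterior mean = (μ₀/σ₀² + n·x̄/σ²)/(1/σ₀² + n/σ²) = (σ²·μ₀ + σ₀²·n·x̄)/(σ² + n·σ₀²) = (150.0625·49.82 + 514.3824·165.3)/1693.2097 = 92503.52447/1693.2097 = 54.6321.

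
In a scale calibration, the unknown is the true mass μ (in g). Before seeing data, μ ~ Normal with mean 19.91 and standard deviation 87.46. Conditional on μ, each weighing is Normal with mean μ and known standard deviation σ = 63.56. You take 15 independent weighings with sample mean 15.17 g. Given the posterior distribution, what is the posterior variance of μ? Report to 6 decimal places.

260.164686

For Normal data with known variance σ², a Normal(μ₀, σ₀²) prior on μ is conjugate. Posterior precision = 1/σ₀² + n/σ²; posterior mean is the precision-weighted average of μ₀ and x̄.
σ₀² = 87.46² = 7649.2516, σ² = 63.56² = 4039.8736; σ² + n·σ₀² = 4039.8736 + 15·7649.2516 = 118778.6476.
Posterior precision = 1/σ₀² + n/σ² = 1/7649.2516 + 15/4039.8736 = (σ² + n·σ₀²)/(σ₀²σ²) = 118778.6476/(7649.2516·4039.8736); posterior variance σₙ² = σ₀²σ²/(σ² + n·σ₀²) = 7649.2516·4039.8736/118778.6476 = 260.164686.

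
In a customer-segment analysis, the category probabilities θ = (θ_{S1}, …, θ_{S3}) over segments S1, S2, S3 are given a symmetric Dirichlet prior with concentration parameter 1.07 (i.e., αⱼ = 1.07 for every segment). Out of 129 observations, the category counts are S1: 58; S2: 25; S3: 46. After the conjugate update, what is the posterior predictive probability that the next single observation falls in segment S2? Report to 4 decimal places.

0.1972

The Dirichlet prior is conjugate to the Multinomial likelihood: each posterior αⱼ = prior αⱼ + observed count nⱼ.
Posterior concentration: (59.07, 26.07, 47.07), total = 132.21.
P(next = S2 | data) = α_{S2}/Σα = 0.1972.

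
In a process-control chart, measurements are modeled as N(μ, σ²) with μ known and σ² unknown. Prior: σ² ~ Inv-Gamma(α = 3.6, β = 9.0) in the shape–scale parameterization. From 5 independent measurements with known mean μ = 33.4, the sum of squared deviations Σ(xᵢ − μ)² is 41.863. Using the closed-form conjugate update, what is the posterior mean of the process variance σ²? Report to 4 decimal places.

5.8689

With known mean μ and an Inverse-Gamma(α, β) prior on σ², the Normal likelihood is conjugate: posterior is Inv-Gamma(α + n/2, β + Σ(xᵢ−μ)²/2).
Posterior: Inv-Gamma(3.6 + 5/2, 9.0 + 41.863/2) = Inv-Gamma(6.10, 29.9315).
E[σ²|data] = β/(α−1) = 29.9315/5.10 = 5.8689.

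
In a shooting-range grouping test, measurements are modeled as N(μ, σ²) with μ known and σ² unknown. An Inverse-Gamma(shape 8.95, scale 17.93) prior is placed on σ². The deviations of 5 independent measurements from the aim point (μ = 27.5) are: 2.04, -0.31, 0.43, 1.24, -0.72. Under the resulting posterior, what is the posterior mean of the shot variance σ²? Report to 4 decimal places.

2.0267

With known mean μ and an Inverse-Gamma(α, β) prior on σ², the Normal likelihood is conjugate: posterior is Inv-Gamma(α + n/2, β + Σ(xᵢ−μ)²/2).
Σ(xᵢ−μ)² = (2.04)² + (-0.31)² + (0.43)² + (1.24)² + (-0.72)² = 6.4986.
Posterior: Inv-Gamma(8.95 + 5/2, 17.93 + 6.4986/2) = Inv-Gamma(11.45, 21.17930).
E[σ²|data] = β/(α−1) = 21.17930/10.45 = 2.0267.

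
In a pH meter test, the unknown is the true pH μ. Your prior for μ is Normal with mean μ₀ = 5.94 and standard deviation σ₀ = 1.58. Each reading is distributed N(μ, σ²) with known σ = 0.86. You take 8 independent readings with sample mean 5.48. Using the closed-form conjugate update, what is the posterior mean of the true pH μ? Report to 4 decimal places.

For Normal data with known variance σ², a Normal(μ₀, σ₀²) prior on μ is conjugate. Posterior precision = 1/σ₀² + n/σ²; posterior mean is the precision-weighted average of μ₀ and x̄.
n·x̄ = 8·5.48 = 43.84.
σ₀² = 1.58² = 2.4964, σ² = 0.86² = 0.7396; σ² + n·σ₀² = 0.7396 + 8·2.4964 = 20.7108.
Posterior mean = (μ₀/σ₀² + n·x̄/σ²)/(1/σ₀² + n/σ²) = (σ²·μ₀ + σ₀²·n·x̄)/(σ² + n·σ₀²) = (0.7396·5.94 + 2.4964·43.84)/20.7108 = 113.8354/20.7108 = 5.4964.

5.4964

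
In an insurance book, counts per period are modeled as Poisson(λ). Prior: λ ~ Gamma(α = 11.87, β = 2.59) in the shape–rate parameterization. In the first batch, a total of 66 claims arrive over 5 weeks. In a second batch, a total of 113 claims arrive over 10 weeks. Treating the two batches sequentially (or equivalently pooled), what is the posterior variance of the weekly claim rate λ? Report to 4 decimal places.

With a Gamma(shape α, rate β) prior, the Poisson likelihood is conjugate: the posterior is Gamma(α + ΣXᵢ, β + n).
After batch 1: Gamma(α+S, β+n) = Gamma(11.87+66, 2.59+5) = Gamma(77.87, 7.59).
After batch 2: Gamma(α+S, β+n) = Gamma(77.87+113, 7.59+10) = Gamma(190.87, 17.59).
Var = α/β² = 190.87/17.59² = 0.6169.

0.6169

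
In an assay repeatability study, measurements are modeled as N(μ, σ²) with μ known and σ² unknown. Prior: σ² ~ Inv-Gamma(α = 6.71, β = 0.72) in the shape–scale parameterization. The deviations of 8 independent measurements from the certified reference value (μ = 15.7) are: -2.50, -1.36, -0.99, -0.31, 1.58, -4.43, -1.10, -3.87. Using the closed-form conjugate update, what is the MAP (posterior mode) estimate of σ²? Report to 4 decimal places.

With known mean μ and an Inverse-Gamma(α, β) prior on σ², the Normal likelihood is conjugate: posterior is Inv-Gamma(α + n/2, β + Σ(xᵢ−μ)²/2).
Σ(xᵢ−μ)² = (-2.50)² + (-1.36)² + (-0.99)² + (-0.31)² + (1.58)² + (-4.43)² + (-1.10)² + (-3.87)² = 47.4840.
Posterior: Inv-Gamma(6.71 + 8/2, 0.72 + 47.4840/2) = Inv-Gamma(10.71, 24.46200).
Mode = β/(α+1) = 24.46200/11.71 = 2.0890.

2.0890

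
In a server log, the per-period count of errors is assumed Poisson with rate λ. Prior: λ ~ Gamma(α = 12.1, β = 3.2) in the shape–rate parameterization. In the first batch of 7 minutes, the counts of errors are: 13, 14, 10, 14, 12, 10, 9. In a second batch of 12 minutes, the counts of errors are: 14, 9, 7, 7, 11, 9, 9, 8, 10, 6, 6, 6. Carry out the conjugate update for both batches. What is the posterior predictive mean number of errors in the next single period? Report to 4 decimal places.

With a Gamma(shape α, rate β) prior, the Poisson likelihood is conjugate: the posterior is Gamma(α + ΣXᵢ, β + n).
Batch 1: sum of counts S = 82 over n = 7 minutes.
After batch 1: Gamma(α+S, β+n) = Gamma(12.1+82, 3.2+7) = Gamma(94.1, 10.2).
Batch 2: sum of counts S = 102 over n = 12 minutes.
After batch 2: Gamma(α+S, β+n) = Gamma(94.1+102, 10.2+12) = Gamma(196.1, 22.2).
The predictive distribution for one future period is NegBinom with mean α/β = 8.8333.

8.8333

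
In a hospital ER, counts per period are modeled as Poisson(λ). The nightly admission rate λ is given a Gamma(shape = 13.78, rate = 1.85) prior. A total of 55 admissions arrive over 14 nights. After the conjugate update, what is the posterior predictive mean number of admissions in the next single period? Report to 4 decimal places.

With a Gamma(shape α, rate β) prior, the Poisson likelihood is conjugate: the posterior is Gamma(α + ΣXᵢ, β + n).
Posterior: Gamma(α+S, β+n) = Gamma(13.78+55, 1.85+14) = Gamma(68.78, 15.85).
The predictive distribution for one future period is NegBinom with mean α/β = 4.3394.

4.3394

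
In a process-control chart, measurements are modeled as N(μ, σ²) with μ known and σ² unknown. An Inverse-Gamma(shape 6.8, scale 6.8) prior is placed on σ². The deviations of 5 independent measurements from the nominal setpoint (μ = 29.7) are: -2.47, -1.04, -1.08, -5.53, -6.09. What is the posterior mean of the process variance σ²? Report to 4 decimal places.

5.3987

With known mean μ and an Inverse-Gamma(α, β) prior on σ², the Normal likelihood is conjugate: posterior is Inv-Gamma(α + n/2, β + Σ(xᵢ−μ)²/2).
Σ(xᵢ−μ)² = (-2.47)² + (-1.04)² + (-1.08)² + (-5.53)² + (-6.09)² = 76.0179.
Posterior: Inv-Gamma(6.8 + 5/2, 6.8 + 76.0179/2) = Inv-Gamma(9.30, 44.80895).
E[σ²|data] = β/(α−1) = 44.80895/8.30 = 5.3987.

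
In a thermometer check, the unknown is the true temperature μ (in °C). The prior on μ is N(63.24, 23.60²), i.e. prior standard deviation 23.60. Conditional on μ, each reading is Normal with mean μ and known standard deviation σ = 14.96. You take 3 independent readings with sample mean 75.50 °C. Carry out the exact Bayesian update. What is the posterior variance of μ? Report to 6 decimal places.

For Normal data with known variance σ², a Normal(μ₀, σ₀²) prior on μ is conjugate. Posterior precision = 1/σ₀² + n/σ²; posterior mean is the precision-weighted average of μ₀ and x̄.
σ₀² = 23.60² = 556.96, σ² = 14.96² = 223.8016; σ² + n·σ₀² = 223.8016 + 3·556.96 = 1894.6816.
Posterior precision = 1/σ₀² + n/σ² = 1/556.96 + 3/223.8016 = (σ² + n·σ₀²)/(σ₀²σ²) = 1894.6816/(556.96·223.8016); posterior variance σₙ² = σ₀²σ²/(σ² + n·σ₀²) = 556.96·223.8016/1894.6816 = 65.788647.

65.788647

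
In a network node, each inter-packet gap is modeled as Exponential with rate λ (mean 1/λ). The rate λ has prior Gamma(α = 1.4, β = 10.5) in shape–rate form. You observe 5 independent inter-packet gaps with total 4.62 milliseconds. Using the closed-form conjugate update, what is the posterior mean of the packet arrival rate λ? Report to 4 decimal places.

With a Gamma(shape α, rate β) prior on the exponential rate λ, the posterior after n observations with total T = Σxᵢ is Gamma(α+n, β+T).
Posterior: Gamma(1.4+5, 10.5+4.62) = Gamma(6.4, 15.12).
Posterior mean of λ = α/β = 6.4/15.12 = 0.4233.

0.4233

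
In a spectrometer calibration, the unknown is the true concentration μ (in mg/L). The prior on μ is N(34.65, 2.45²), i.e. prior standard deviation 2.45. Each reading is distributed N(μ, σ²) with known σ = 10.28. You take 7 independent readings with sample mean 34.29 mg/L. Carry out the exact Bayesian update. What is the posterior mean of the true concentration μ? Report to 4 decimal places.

For Normal data with known variance σ², a Normal(μ₀, σ₀²) prior on μ is conjugate. Posterior precision = 1/σ₀² + n/σ²; posterior mean is the precision-weighted average of μ₀ and x̄.
n·x̄ = 7·34.29 = 240.03.
σ₀² = 2.45² = 6.0025, σ² = 10.28² = 105.6784; σ² + n·σ₀² = 105.6784 + 7·6.0025 = 147.6959.
Posterior mean = (μ₀/σ₀² + n·x̄/σ²)/(1/σ₀² + n/σ²) = (σ²·μ₀ + σ₀²·n·x̄)/(σ² + n·σ₀²) = (105.6784·34.65 + 6.0025·240.03)/147.6959 = 5102.536635/147.6959 = 34.5476.

34.5476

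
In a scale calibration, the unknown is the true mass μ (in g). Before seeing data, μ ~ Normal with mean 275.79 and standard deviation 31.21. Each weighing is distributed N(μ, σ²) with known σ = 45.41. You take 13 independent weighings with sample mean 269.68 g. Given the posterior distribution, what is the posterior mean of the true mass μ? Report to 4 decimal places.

For Normal data with known variance σ², a Normal(μ₀, σ₀²) prior on μ is conjugate. Posterior precision = 1/σ₀² + n/σ²; posterior mean is the precision-weighted average of μ₀ and x̄.
n·x̄ = 13·269.68 = 3505.84.
σ₀² = 31.21² = 974.0641, σ² = 45.41² = 2062.0681; σ² + n·σ₀² = 2062.0681 + 13·974.0641 = 14724.9014.
Posterior mean = (μ₀/σ₀² + n·x̄/σ²)/(1/σ₀² + n/σ²) = (σ²·μ₀ + σ₀²·n·x̄)/(σ² + n·σ₀²) = (2062.0681·275.79 + 974.0641·3505.84)/14724.9014 = 3983610.645643/14724.9014 = 270.5356.

270.5356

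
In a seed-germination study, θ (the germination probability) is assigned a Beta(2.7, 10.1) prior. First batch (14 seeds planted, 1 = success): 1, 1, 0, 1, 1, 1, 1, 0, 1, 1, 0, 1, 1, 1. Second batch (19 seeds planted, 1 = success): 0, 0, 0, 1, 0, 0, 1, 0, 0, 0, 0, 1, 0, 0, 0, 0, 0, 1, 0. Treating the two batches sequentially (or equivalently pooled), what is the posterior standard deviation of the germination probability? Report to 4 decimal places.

The Beta prior is conjugate to a Binomial/Bernoulli likelihood; the update adds successes to α and failures to β.
After batch 1: Beta(2.7+11, 10.1+3) = Beta(13.7, 13.1).
After batch 2: Beta(13.7+4, 13.1+15) = Beta(17.7, 28.1).
Var = αβ/((α+β)²(α+β+1)) = 17.7·28.1/(45.8²·46.8) = 0.00506644; SD = √0.00506644 = 0.0712.

0.0712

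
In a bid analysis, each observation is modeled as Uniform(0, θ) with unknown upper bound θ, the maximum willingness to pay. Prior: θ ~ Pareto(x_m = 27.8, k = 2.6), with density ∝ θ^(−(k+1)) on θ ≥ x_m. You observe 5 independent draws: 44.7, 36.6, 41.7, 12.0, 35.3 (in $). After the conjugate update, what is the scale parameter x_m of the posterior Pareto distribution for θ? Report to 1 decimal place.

44.7

A Pareto(scale x_m, shape k) prior on the upper bound θ of Uniform(0, θ) is conjugate: posterior is Pareto(max(x_m, max xᵢ), k + n).
Sample maximum = 44.7; prior scale x_m = 27.8 → posterior scale = max = 44.7.
Posterior shape = 2.6 + 5 = 7.6.
Posterior scale x_m = 44.7.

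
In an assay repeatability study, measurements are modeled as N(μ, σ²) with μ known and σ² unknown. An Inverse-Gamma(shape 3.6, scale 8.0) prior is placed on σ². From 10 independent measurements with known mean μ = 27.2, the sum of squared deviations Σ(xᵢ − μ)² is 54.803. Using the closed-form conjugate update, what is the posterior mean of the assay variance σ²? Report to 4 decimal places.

With known mean μ and an Inverse-Gamma(α, β) prior on σ², the Normal likelihood is conjugate: posterior is Inv-Gamma(α + n/2, β + Σ(xᵢ−μ)²/2).
Posterior: Inv-Gamma(3.6 + 10/2, 8.0 + 54.803/2) = Inv-Gamma(8.60, 35.4015).
E[σ²|data] = β/(α−1) = 35.4015/7.60 = 4.6581.

4.6581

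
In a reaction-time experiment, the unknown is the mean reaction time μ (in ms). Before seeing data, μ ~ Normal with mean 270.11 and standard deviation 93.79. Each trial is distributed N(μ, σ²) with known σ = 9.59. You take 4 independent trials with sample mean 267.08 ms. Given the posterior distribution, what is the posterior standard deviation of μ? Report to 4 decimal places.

4.7887

For Normal data with known variance σ², a Normal(μ₀, σ₀²) prior on μ is conjugate. Posterior precision = 1/σ₀² + n/σ²; posterior mean is the precision-weighted average of μ₀ and x̄.
σ₀² = 93.79² = 8796.5641, σ² = 9.59² = 91.9681; σ² + n·σ₀² = 91.9681 + 4·8796.5641 = 35278.2245.
Posterior precision = 1/σ₀² + n/σ² = 1/8796.5641 + 4/91.9681 = (σ² + n·σ₀²)/(σ₀²σ²) = 35278.2245/(8796.5641·91.9681); posterior variance σₙ² = σ₀²σ²/(σ² + n·σ₀²) = 8796.5641·91.9681/35278.2245 = 22.932086.
Posterior SD = √σₙ² = √(8796.5641·91.9681/35278.2245) = 4.7887.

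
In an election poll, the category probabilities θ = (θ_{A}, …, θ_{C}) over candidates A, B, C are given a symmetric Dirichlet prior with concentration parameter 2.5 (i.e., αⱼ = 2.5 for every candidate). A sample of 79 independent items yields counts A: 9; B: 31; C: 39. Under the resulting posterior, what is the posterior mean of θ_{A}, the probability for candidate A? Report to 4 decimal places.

0.1329

The Dirichlet prior is conjugate to the Multinomial likelihood: each posterior αⱼ = prior αⱼ + observed count nⱼ.
Posterior concentration: (11.5, 33.5, 41.5), total = 86.5.
E[θ_{A}|data] = α_{A}/Σα = 11.5/86.5 = 0.1329.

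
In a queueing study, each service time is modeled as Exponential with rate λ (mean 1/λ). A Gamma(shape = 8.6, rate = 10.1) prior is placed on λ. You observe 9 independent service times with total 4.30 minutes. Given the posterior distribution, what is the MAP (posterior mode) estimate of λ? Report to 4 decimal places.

1.1528

With a Gamma(shape α, rate β) prior on the exponential rate λ, the posterior after n observations with total T = Σxᵢ is Gamma(α+n, β+T).
Posterior: Gamma(8.6+9, 10.1+4.30) = Gamma(17.6, 14.40).
Mode = (α−1)/β = 1.1528.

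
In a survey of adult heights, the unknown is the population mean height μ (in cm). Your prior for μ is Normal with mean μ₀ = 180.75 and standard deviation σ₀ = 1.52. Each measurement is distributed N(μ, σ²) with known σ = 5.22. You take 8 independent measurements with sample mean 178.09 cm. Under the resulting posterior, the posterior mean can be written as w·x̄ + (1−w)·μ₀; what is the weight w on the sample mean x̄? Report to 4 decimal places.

0.4042

For Normal data with known variance σ², a Normal(μ₀, σ₀²) prior on μ is conjugate. Posterior precision = 1/σ₀² + n/σ²; posterior mean is the precision-weighted average of μ₀ and x̄.
σ₀² = 1.52² = 2.3104, σ² = 5.22² = 27.2484. Prior precision 1/σ₀² = 1/2.3104; data precision n/σ² = 8/27.2484.
w = (n/σ²)/(1/σ₀² + n/σ²) = n·σ₀²/(σ² + n·σ₀²) = 8·2.3104/(27.2484 + 8·2.3104) = 18.4832/45.7316 = 0.4042.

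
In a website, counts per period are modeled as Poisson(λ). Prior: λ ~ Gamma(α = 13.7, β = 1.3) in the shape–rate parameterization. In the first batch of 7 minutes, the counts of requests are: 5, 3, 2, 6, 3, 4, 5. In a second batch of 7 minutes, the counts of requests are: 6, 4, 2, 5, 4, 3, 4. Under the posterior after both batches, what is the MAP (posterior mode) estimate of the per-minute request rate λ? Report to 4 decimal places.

4.4902

With a Gamma(shape α, rate β) prior, the Poisson likelihood is conjugate: the posterior is Gamma(α + ΣXᵢ, β + n).
Batch 1: sum of counts S = 28 over n = 7 minutes.
After batch 1: Gamma(α+S, β+n) = Gamma(13.7+28, 1.3+7) = Gamma(41.7, 8.3).
Batch 2: sum of counts S = 28 over n = 7 minutes.
After batch 2: Gamma(α+S, β+n) = Gamma(41.7+28, 8.3+7) = Gamma(69.7, 15.3).
Mode of Gamma(α,β) for α≥1 is (α−1)/β = 68.7/15.3 = 4.4902.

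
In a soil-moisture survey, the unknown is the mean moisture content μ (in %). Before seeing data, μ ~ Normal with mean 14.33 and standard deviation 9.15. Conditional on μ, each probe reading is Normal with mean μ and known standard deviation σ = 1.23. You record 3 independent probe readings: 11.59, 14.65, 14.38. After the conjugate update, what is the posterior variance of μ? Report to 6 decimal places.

0.501281

For Normal data with known variance σ², a Normal(μ₀, σ₀²) prior on μ is conjugate. Posterior precision = 1/σ₀² + n/σ²; posterior mean is the precision-weighted average of μ₀ and x̄.
σ₀² = 9.15² = 83.7225, σ² = 1.23² = 1.5129; σ² + n·σ₀² = 1.5129 + 3·83.7225 = 252.6804.
Posterior precision = 1/σ₀² + n/σ² = 1/83.7225 + 3/1.5129 = (σ² + n·σ₀²)/(σ₀²σ²) = 252.6804/(83.7225·1.5129); posterior variance σₙ² = σ₀²σ²/(σ² + n·σ₀²) = 83.7225·1.5129/252.6804 = 0.501281.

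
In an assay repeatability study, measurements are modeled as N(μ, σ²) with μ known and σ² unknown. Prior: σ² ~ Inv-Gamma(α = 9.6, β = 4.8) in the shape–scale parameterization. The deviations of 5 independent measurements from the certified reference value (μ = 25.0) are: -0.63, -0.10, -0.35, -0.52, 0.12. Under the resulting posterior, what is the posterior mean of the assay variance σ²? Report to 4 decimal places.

0.4691

With known mean μ and an Inverse-Gamma(α, β) prior on σ², the Normal likelihood is conjugate: posterior is Inv-Gamma(α + n/2, β + Σ(xᵢ−μ)²/2).
Σ(xᵢ−μ)² = (-0.63)² + (-0.10)² + (-0.35)² + (-0.52)² + (0.12)² = 0.8142.
Posterior: Inv-Gamma(9.6 + 5/2, 4.8 + 0.8142/2) = Inv-Gamma(12.10, 5.20710).
E[σ²|data] = β/(α−1) = 5.20710/11.10 = 0.4691.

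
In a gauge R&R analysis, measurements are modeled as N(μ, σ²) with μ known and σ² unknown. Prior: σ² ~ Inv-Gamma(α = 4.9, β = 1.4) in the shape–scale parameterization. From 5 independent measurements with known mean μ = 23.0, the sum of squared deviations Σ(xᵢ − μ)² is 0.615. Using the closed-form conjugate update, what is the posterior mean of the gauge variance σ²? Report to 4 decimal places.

With known mean μ and an Inverse-Gamma(α, β) prior on σ², the Normal likelihood is conjugate: posterior is Inv-Gamma(α + n/2, β + Σ(xᵢ−μ)²/2).
Posterior: Inv-Gamma(4.9 + 5/2, 1.4 + 0.615/2) = Inv-Gamma(7.40, 1.7075).
E[σ²|data] = β/(α−1) = 1.7075/6.40 = 0.2668.

0.2668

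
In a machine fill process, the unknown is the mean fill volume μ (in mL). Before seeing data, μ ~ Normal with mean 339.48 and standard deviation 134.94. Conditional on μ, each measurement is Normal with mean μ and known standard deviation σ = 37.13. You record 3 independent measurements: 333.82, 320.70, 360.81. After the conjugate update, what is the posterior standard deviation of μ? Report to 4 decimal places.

21.1715

For Normal data with known variance σ², a Normal(μ₀, σ₀²) prior on μ is conjugate. Posterior precision = 1/σ₀² + n/σ²; posterior mean is the precision-weighted average of μ₀ and x̄.
σ₀² = 134.94² = 18208.8036, σ² = 37.13² = 1378.6369; σ² + n·σ₀² = 1378.6369 + 3·18208.8036 = 56005.0477.
Posterior precision = 1/σ₀² + n/σ² = 1/18208.8036 + 3/1378.6369 = (σ² + n·σ₀²)/(σ₀²σ²) = 56005.0477/(18208.8036·1378.6369); posterior variance σₙ² = σ₀²σ²/(σ² + n·σ₀²) = 18208.8036·1378.6369/56005.0477 = 448.233321.
Posterior SD = √σₙ² = √(18208.8036·1378.6369/56005.0477) = 21.1715.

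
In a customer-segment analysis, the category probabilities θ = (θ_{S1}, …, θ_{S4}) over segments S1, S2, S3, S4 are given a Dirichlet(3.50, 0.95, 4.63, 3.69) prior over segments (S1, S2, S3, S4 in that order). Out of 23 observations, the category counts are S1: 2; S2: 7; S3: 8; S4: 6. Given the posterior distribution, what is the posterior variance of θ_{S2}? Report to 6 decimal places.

The Dirichlet prior is conjugate to the Multinomial likelihood: each posterior αⱼ = prior αⱼ + observed count nⱼ.
Posterior concentration: (5.50, 7.95, 12.63, 9.69), total = 35.77.
Var[θ_j] = α_j(Σα−α_j)/((Σα)²(Σα+1)) = 7.95·27.82/(35.77²·36.77) = 0.004701.

0.004701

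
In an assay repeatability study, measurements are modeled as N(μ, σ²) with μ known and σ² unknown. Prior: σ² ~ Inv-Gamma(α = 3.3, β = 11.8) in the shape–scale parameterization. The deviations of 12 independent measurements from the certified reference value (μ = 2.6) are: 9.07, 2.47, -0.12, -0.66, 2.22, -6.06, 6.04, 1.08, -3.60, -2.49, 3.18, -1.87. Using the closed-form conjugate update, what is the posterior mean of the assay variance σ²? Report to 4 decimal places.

With known mean μ and an Inverse-Gamma(α, β) prior on σ², the Normal likelihood is conjugate: posterior is Inv-Gamma(α + n/2, β + Σ(xᵢ−μ)²/2).
Σ(xᵢ−μ)² = (9.07)² + (2.47)² + (-0.12)² + (-0.66)² + (2.22)² + (-6.06)² + (6.04)² + (1.08)² + (-3.60)² + (-2.49)² + (3.18)² + (-1.87)² = 200.8852.
Posterior: Inv-Gamma(3.3 + 12/2, 11.8 + 200.8852/2) = Inv-Gamma(9.30, 112.24260).
E[σ²|data] = β/(α−1) = 112.24260/8.30 = 13.5232.

13.5232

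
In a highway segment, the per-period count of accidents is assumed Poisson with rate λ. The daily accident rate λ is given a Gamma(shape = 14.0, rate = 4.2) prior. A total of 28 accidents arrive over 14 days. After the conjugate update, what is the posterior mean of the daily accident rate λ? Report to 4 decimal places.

With a Gamma(shape α, rate β) prior, the Poisson likelihood is conjugate: the posterior is Gamma(α + ΣXᵢ, β + n).
Posterior: Gamma(α+S, β+n) = Gamma(14.0+28, 4.2+14) = Gamma(42.0, 18.2).
Posterior mean = α/β = 42.0/18.2 = 2.3077.

2.3077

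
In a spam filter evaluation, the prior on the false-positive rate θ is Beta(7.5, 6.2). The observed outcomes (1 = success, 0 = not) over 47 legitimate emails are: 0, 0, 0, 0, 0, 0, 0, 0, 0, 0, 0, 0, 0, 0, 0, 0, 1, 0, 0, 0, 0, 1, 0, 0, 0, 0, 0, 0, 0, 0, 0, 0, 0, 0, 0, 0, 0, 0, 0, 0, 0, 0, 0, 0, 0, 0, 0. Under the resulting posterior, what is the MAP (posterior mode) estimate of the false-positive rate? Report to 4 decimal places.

The Beta prior is conjugate to a Binomial/Bernoulli likelihood; the update adds successes to α and failures to β.
Posterior: Beta(α+k, β+n−k) = Beta(7.5+2, 6.2+45) = Beta(9.5, 51.2).
Mode of Beta(a,b) for a,b>1 is (a−1)/(a+b−2) = 8.5/58.7 = 0.1448.

0.1448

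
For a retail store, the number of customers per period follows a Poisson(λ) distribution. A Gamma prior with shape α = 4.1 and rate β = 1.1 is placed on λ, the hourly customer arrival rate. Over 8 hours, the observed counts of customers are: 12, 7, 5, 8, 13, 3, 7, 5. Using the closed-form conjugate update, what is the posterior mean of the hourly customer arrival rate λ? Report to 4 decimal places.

7.0440

With a Gamma(shape α, rate β) prior, the Poisson likelihood is conjugate: the posterior is Gamma(α + ΣXᵢ, β + n).
Sum of counts S = 60 over n = 8 hours.
Posterior: Gamma(α+S, β+n) = Gamma(4.1+60, 1.1+8) = Gamma(64.1, 9.1).
Posterior mean = α/β = 64.1/9.1 = 7.0440.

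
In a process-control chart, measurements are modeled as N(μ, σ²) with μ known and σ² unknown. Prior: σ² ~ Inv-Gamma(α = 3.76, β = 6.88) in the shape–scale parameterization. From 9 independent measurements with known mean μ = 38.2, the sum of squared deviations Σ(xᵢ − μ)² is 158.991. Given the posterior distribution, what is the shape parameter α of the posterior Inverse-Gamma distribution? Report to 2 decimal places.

With known mean μ and an Inverse-Gamma(α, β) prior on σ², the Normal likelihood is conjugate: posterior is Inv-Gamma(α + n/2, β + Σ(xᵢ−μ)²/2).
Posterior: Inv-Gamma(3.76 + 9/2, 6.88 + 158.991/2) = Inv-Gamma(8.26, 86.3755).
Posterior α = 8.26.

8.26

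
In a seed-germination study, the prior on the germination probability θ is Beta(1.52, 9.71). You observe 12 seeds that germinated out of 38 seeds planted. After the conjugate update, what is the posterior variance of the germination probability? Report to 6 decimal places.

0.003966

The Beta prior is conjugate to a Binomial/Bernoulli likelihood; the update adds successes to α and failures to β.
Posterior: Beta(α+k, β+n−k) = Beta(1.52+12, 9.71+26) = Beta(13.52, 35.71).
Var = αβ/((α+β)²(α+β+1)) = 13.52·35.71/(49.23²·50.23) = 0.003966.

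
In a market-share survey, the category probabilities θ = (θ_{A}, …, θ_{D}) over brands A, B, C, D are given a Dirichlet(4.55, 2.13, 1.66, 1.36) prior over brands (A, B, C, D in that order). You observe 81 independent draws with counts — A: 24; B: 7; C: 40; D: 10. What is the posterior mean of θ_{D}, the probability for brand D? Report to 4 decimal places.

The Dirichlet prior is conjugate to the Multinomial likelihood: each posterior αⱼ = prior αⱼ + observed count nⱼ.
Posterior concentration: (28.55, 9.13, 41.66, 11.36), total = 90.70.
E[θ_{D}|data] = α_{D}/Σα = 11.36/90.70 = 0.1252.

0.1252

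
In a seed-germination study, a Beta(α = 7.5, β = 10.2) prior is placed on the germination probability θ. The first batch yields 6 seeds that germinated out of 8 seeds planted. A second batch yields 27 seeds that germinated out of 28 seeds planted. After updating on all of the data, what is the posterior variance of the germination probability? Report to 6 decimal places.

0.003389

The Beta prior is conjugate to a Binomial/Bernoulli likelihood; the update adds successes to α and failures to β.
After batch 1: Beta(7.5+6, 10.2+2) = Beta(13.5, 12.2).
After batch 2: Beta(13.5+27, 12.2+1) = Beta(40.5, 13.2).
Var = αβ/((α+β)²(α+β+1)) = 40.5·13.2/(53.7²·54.7) = 0.003389.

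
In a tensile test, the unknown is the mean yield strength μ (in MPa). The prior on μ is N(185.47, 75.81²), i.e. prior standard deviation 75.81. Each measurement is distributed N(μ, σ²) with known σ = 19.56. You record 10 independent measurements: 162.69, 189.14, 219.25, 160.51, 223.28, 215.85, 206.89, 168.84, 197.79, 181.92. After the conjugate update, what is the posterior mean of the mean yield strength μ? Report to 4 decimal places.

192.5687

For Normal data with known variance σ², a Normal(μ₀, σ₀²) prior on μ is conjugate. Posterior precision = 1/σ₀² + n/σ²; posterior mean is the precision-weighted average of μ₀ and x̄.
Σxᵢ = 162.69 + 189.14 + 219.25 + 160.51 + 223.28 + 215.85 + 206.89 + 168.84 + 197.79 + 181.92 = 1926.16, so n·x̄ = 1926.16.
σ₀² = 75.81² = 5747.1561, σ² = 19.56² = 382.5936; σ² + n·σ₀² = 382.5936 + 10·5747.1561 = 57854.1546.
Posterior mean = (μ₀/σ₀² + n·x̄/σ²)/(1/σ₀² + n/σ²) = (σ²·μ₀ + σ₀²·n·x̄)/(σ² + n·σ₀²) = (382.5936·185.47 + 5747.1561·1926.16)/57854.1546 = 11140901.828568/57854.1546 = 192.5687.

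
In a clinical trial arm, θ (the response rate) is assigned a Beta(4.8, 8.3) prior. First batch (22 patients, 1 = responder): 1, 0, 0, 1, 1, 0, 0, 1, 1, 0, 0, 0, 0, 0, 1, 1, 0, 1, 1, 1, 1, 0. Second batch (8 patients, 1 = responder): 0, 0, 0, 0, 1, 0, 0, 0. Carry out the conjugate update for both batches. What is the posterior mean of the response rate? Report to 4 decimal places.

The Beta prior is conjugate to a Binomial/Bernoulli likelihood; the update adds successes to α and failures to β.
After batch 1: Beta(4.8+11, 8.3+11) = Beta(15.8, 19.3).
After batch 2: Beta(15.8+1, 19.3+7) = Beta(16.8, 26.3).
Posterior mean = α/(α+β) = 16.8/43.1 = 0.3898.

0.3898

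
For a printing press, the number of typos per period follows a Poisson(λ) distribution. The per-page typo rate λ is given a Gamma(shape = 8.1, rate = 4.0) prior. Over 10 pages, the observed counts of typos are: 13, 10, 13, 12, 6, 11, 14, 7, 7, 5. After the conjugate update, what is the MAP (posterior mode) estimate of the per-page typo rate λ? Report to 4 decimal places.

With a Gamma(shape α, rate β) prior, the Poisson likelihood is conjugate: the posterior is Gamma(α + ΣXᵢ, β + n).
Sum of counts S = 98 over n = 10 pages.
Posterior: Gamma(α+S, β+n) = Gamma(8.1+98, 4.0+10) = Gamma(106.1, 14.0).
Mode of Gamma(α,β) for α≥1 is (α−1)/β = 105.1/14.0 = 7.5071.

7.5071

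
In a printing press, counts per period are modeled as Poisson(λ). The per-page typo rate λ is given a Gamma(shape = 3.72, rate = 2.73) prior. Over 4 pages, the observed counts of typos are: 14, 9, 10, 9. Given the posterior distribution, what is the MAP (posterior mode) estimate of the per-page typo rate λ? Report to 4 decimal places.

6.6449

With a Gamma(shape α, rate β) prior, the Poisson likelihood is conjugate: the posterior is Gamma(α + ΣXᵢ, β + n).
Sum of counts S = 42 over n = 4 pages.
Posterior: Gamma(α+S, β+n) = Gamma(3.72+42, 2.73+4) = Gamma(45.72, 6.73).
Mode of Gamma(α,β) for α≥1 is (α−1)/β = 44.72/6.73 = 6.6449.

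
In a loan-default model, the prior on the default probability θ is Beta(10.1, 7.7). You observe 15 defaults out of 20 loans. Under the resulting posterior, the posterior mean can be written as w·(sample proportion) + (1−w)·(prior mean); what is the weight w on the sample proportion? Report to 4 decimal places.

0.5291

The Beta prior is conjugate to a Binomial/Bernoulli likelihood; the update adds successes to α and failures to β.
Posterior mean = (α₀+k)/(α₀+β₀+n) = [n/(α₀+β₀+n)]·(k/n) + [(α₀+β₀)/(α₀+β₀+n)]·α₀/(α₀+β₀), so only n and the prior enter the weight.
The weight on the data is w = n/(α₀+β₀+n) = 20/(10.1+7.7+20) = 20/37.8 = 0.5291.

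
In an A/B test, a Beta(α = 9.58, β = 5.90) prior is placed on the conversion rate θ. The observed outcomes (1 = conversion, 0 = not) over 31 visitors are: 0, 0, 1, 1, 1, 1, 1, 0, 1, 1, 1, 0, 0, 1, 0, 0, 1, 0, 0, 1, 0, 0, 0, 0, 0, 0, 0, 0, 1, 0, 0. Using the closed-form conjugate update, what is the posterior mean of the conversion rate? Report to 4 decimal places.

0.4643

The Beta prior is conjugate to a Binomial/Bernoulli likelihood; the update adds successes to α and failures to β.
Posterior: Beta(α+k, β+n−k) = Beta(9.58+12, 5.90+19) = Beta(21.58, 24.90).
Posterior mean = α/(α+β) = 21.58/46.48 = 0.4643.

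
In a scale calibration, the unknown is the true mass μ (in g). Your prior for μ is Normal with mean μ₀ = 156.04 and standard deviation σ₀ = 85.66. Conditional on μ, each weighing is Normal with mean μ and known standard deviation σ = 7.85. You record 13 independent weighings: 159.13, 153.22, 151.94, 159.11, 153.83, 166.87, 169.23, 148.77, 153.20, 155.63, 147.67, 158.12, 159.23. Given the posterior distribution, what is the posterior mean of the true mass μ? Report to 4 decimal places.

For Normal data with known variance σ², a Normal(μ₀, σ₀²) prior on μ is conjugate. Posterior precision = 1/σ₀² + n/σ²; posterior mean is the precision-weighted average of μ₀ and x̄.
Σxᵢ = 159.13 + 153.22 + 151.94 + 159.11 + 153.83 + 166.87 + 169.23 + 148.77 + 153.20 + 155.63 + 147.67 + 158.12 + 159.23 = 2035.95, so n·x̄ = 2035.95.
σ₀² = 85.66² = 7337.6356, σ² = 7.85² = 61.6225; σ² + n·σ₀² = 61.6225 + 13·7337.6356 = 95450.8853.
Posterior mean = (μ₀/σ₀² + n·x̄/σ²)/(1/σ₀² + n/σ²) = (σ²·μ₀ + σ₀²·n·x̄)/(σ² + n·σ₀²) = (61.6225·156.04 + 7337.6356·2035.95)/95450.8853 = 14948674.77472/95450.8853 = 156.6112.

156.6112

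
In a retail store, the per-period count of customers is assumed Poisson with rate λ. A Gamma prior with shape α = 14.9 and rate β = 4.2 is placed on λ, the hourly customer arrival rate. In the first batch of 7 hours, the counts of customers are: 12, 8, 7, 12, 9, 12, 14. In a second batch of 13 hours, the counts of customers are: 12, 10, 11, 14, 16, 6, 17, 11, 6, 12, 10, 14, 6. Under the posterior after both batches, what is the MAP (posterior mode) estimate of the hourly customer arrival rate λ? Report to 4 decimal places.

With a Gamma(shape α, rate β) prior, the Poisson likelihood is conjugate: the posterior is Gamma(α + ΣXᵢ, β + n).
Batch 1: sum of counts S = 74 over n = 7 hours.
After batch 1: Gamma(α+S, β+n) = Gamma(14.9+74, 4.2+7) = Gamma(88.9, 11.2).
Batch 2: sum of counts S = 145 over n = 13 hours.
After batch 2: Gamma(α+S, β+n) = Gamma(88.9+145, 11.2+13) = Gamma(233.9, 24.2).
Mode of Gamma(α,β) for α≥1 is (α−1)/β = 232.9/24.2 = 9.6240.

9.6240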